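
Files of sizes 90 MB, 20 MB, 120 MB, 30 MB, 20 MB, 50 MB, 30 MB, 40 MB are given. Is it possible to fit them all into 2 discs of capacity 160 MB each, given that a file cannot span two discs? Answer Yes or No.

No

Total = 400 MB; ⌈400/160⌉ = 3.
At least 3 discs are required, but only 2 are allowed.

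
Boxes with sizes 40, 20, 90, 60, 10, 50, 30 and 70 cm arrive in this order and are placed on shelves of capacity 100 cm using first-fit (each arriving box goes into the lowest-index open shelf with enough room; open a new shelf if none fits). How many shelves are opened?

  40 → shelf 1 (new)  [load 40/100]
  20 → shelf 1  [load 60/100]
  90 → shelf 2 (new)  [load 90/100]
  60 → shelf 3 (new)  [load 60/100]
  10 → shelf 1  [load 70/100]
  50 → shelf 4 (new)  [load 50/100]
  30 → shelf 1  [load 100/100]
  70 → shelf 5 (new)  [load 70/100]
5 shelves opened.

5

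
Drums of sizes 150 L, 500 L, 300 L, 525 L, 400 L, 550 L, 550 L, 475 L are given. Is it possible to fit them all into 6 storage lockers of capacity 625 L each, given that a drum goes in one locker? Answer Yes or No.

No

Total = 3450 L; ⌈3450/625⌉ = 6.
The bound of 6 does not rule out 6, but exhaustive search shows no assignment into 6 storage lockers of capacity 625 L exists — the minimum is 7.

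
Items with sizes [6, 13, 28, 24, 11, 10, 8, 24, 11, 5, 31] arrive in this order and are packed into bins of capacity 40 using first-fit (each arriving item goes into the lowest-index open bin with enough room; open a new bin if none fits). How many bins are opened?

5

  6 → bin 1 (new)  [load 6/40]
  13 → bin 1  [load 19/40]
  28 → bin 2 (new)  [load 28/40]
  24 → bin 3 (new)  [load 24/40]
  11 → bin 1  [load 30/40]
  10 → bin 1  [load 40/40]
  8 → bin 2  [load 36/40]
  24 → bin 4 (new)  [load 24/40]
  11 → bin 3  [load 35/40]
  5 → bin 3  [load 40/40]
  31 → bin 5 (new)  [load 31/40]
5 bins opened.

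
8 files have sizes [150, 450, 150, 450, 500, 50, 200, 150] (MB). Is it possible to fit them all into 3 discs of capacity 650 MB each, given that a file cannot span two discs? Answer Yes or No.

Total = 2100 MB; ⌈2100/650⌉ = 4.
At least 4 discs are required, but only 3 are allowed.

No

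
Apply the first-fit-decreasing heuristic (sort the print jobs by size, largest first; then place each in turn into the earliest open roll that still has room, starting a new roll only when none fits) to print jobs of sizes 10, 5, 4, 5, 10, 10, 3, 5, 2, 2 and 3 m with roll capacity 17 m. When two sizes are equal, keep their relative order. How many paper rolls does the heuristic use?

4

Sorted descending: 10, 10, 10, 5, 5, 5, 4, 3, 3, 2, 2.
  10 → roll 1 (new)  [load 10/17]
  10 → roll 2 (new)  [load 10/17]
  10 → roll 3 (new)  [load 10/17]
  5 → roll 1  [load 15/17]
  5 → roll 2  [load 15/17]
  5 → roll 3  [load 15/17]
  4 → roll 4 (new)  [load 4/17]
  3 → roll 4  [load 7/17]
  3 → roll 4  [load 10/17]
  2 → roll 1  [load 17/17]
  2 → roll 2  [load 17/17]
4 paper rolls opened.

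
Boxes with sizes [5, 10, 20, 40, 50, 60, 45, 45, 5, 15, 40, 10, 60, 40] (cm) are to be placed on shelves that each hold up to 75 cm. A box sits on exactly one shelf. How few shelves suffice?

Total = 60 + 60 + 50 + 45 + 45 + 40 + 40 + 40 + 20 + 15 + 10 + 10 + 5 + 5 = 445 cm.
Lower bound: ⌈445/75⌉ = 6 shelves.
Also, 8 boxes each exceed 75/2 cm, and no two of those can share a shelf, so at least 8 shelves are needed.
A packing using 8 shelves:
  shelf 1: 60 + 15 = 75
  shelf 2: 60 + 10 + 5 = 75
  shelf 3: 50 + 20 + 5 = 75
  shelf 4: 45 + 10 = 55
  shelf 5: 45 = 45
  shelf 6: 40 = 40
  shelf 7: 40 = 40
  shelf 8: 40 = 40
This matches the lower bound, so 8 is optimal.

8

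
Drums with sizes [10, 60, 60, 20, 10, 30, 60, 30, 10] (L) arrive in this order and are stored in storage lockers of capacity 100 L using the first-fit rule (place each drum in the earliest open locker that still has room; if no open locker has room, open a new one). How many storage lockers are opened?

3

  10 → locker 1 (new)  [load 10/100]
  60 → locker 1  [load 70/100]
  60 → locker 2 (new)  [load 60/100]
  20 → locker 1  [load 90/100]
  10 → locker 1  [load 100/100]
  30 → locker 2  [load 90/100]
  60 → locker 3 (new)  [load 60/100]
  30 → locker 3  [load 90/100]
  10 → locker 2  [load 100/100]
3 storage lockers opened.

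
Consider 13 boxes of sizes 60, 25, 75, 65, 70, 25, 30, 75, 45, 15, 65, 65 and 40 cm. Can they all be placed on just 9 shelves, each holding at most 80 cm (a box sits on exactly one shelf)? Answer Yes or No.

No

Total = 655 cm; ⌈655/80⌉ = 9.
The bound of 9 does not rule out 9, but exhaustive search shows no assignment into 9 shelves of capacity 80 cm exists — the minimum is 10.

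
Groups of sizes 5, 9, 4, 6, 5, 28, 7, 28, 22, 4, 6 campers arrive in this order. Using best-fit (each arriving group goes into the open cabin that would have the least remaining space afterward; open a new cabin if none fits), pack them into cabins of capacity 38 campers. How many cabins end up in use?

4

  5 → cabin 1 (new)  [load 5/38]
  9 → cabin 1  [load 14/38]
  4 → cabin 1  [load 18/38]
  6 → cabin 1  [load 24/38]
  5 → cabin 1  [load 29/38]
  28 → cabin 2 (new)  [load 28/38]
  7 → cabin 1  [load 36/38]
  28 → cabin 3 (new)  [load 28/38]
  22 → cabin 4 (new)  [load 22/38]
  4 → cabin 2  [load 32/38]
  6 → cabin 2  [load 38/38]
4 cabins opened.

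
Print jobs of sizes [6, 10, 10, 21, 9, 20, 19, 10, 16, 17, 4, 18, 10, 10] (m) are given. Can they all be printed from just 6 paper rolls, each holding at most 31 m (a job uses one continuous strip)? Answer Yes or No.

A valid assignment using 6 paper rolls:
  roll 1: 21 + 10 = 31
  roll 2: 20 + 10 = 30
  roll 3: 19 + 10 = 29
  roll 4: 18 + 10 = 28
  roll 5: 17 + 10 + 4 = 31
  roll 6: 16 + 9 + 6 = 31
Every load is within 31 m, so 6 paper rolls suffice.

Yes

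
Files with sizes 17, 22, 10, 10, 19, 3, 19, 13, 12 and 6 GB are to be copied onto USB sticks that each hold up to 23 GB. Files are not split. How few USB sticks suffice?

6

Total = 22 + 19 + 19 + 17 + 13 + 12 + 10 + 10 + 6 + 3 = 131 GB.
Lower bound: ⌈131/23⌉ = 6 USB sticks.
A packing using 6 USB sticks:
  USB stick 1: 22 = 22
  USB stick 2: 19 + 3 = 22
  USB stick 3: 19 = 19
  USB stick 4: 17 + 6 = 23
  USB stick 5: 13 + 10 = 23
  USB stick 6: 12 + 10 = 22
This matches the lower bound, so 6 is optimal.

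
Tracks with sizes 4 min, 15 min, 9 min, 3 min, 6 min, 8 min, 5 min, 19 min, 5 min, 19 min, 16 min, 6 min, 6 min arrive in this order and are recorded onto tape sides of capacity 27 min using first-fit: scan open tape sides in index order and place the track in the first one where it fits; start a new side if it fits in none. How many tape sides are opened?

5

  4 → side 1 (new)  [load 4/27]
  15 → side 1  [load 19/27]
  9 → side 2 (new)  [load 9/27]
  3 → side 1  [load 22/27]
  6 → side 2  [load 15/27]
  8 → side 2  [load 23/27]
  5 → side 1  [load 27/27]
  19 → side 3 (new)  [load 19/27]
  5 → side 3  [load 24/27]
  19 → side 4 (new)  [load 19/27]
  16 → side 5 (new)  [load 16/27]
  6 → side 4  [load 25/27]
  6 → side 5  [load 22/27]
5 tape sides opened.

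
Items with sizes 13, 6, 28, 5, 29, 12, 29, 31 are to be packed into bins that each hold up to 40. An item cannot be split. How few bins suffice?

Total = 31 + 29 + 29 + 28 + 13 + 12 + 6 + 5 = 153.
Lower bound: ⌈153/40⌉ = 4 bins.
A packing using 5 bins:
  bin 1: 31 + 6 = 37
  bin 2: 29 + 5 = 34
  bin 3: 29 = 29
  bin 4: 28 + 12 = 40
  bin 5: 13 = 13
No arrangement into 4 bins stays within capacity, so 5 is optimal.

5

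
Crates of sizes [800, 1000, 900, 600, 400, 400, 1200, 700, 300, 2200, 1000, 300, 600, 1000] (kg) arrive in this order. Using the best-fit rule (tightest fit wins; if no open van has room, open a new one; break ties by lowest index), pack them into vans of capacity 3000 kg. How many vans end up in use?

  800 → van 1 (new)  [load 800/3000]
  1000 → van 1  [load 1800/3000]
  900 → van 1  [load 2700/3000]
  600 → van 2 (new)  [load 600/3000]
  400 → van 2  [load 1000/3000]
  400 → van 2  [load 1400/3000]
  1200 → van 2  [load 2600/3000]
  700 → van 3 (new)  [load 700/3000]
  300 → van 1  [load 3000/3000]
  2200 → van 3  [load 2900/3000]
  1000 → van 4 (new)  [load 1000/3000]
  300 → van 2  [load 2900/3000]
  600 → van 4  [load 1600/3000]
  1000 → van 4  [load 2600/3000]
4 vans opened.

4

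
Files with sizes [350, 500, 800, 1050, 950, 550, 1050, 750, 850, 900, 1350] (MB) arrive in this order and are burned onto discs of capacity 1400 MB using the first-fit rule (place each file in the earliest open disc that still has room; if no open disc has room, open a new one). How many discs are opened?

  350 → disc 1 (new)  [load 350/1400]
  500 → disc 1  [load 850/1400]
  800 → disc 2 (new)  [load 800/1400]
  1050 → disc 3 (new)  [load 1050/1400]
  950 → disc 4 (new)  [load 950/1400]
  550 → disc 1  [load 1400/1400]
  1050 → disc 5 (new)  [load 1050/1400]
  750 → disc 6 (new)  [load 750/1400]
  850 → disc 7 (new)  [load 850/1400]
  900 → disc 8 (new)  [load 900/1400]
  1350 → disc 9 (new)  [load 1350/1400]
9 discs opened.

9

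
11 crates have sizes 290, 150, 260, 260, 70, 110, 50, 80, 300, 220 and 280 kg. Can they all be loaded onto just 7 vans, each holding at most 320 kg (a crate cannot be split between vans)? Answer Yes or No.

Total = 2070 kg; ⌈2070/320⌉ = 7.
The bound of 7 does not rule out 7, but exhaustive search shows no assignment into 7 vans of capacity 320 kg exists — the minimum is 8.

No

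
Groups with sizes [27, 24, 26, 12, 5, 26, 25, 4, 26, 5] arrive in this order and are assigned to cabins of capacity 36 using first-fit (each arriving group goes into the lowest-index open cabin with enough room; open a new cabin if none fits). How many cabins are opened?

6

  27 → cabin 1 (new)  [load 27/36]
  24 → cabin 2 (new)  [load 24/36]
  26 → cabin 3 (new)  [load 26/36]
  12 → cabin 2  [load 36/36]
  5 → cabin 1  [load 32/36]
  26 → cabin 4 (new)  [load 26/36]
  25 → cabin 5 (new)  [load 25/36]
  4 → cabin 1  [load 36/36]
  26 → cabin 6 (new)  [load 26/36]
  5 → cabin 3  [load 31/36]
6 cabins opened.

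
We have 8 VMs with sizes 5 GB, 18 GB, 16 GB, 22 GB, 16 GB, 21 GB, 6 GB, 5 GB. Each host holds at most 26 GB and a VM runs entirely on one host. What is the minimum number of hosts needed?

5

Total = 22 + 21 + 18 + 16 + 16 + 6 + 5 + 5 = 109 GB.
Lower bound: ⌈109/26⌉ = 5 hosts.
A packing using 5 hosts:
  host 1: 22 = 22
  host 2: 21 + 5 = 26
  host 3: 18 + 6 = 24
  host 4: 16 + 5 = 21
  host 5: 16 = 16
This matches the lower bound, so 5 is optimal.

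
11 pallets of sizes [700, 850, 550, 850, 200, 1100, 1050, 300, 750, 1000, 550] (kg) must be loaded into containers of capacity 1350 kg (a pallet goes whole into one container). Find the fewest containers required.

Total = 1100 + 1050 + 1000 + 850 + 850 + 750 + 700 + 550 + 550 + 300 + 200 = 7900 kg.
Lower bound: ⌈7900/1350⌉ = 6 containers.
Also, 7 pallets each exceed 675 kg, and no two of those can share a container, so at least 7 containers are needed.
A packing using 7 containers:
  container 1: 1100 + 200 = 1300
  container 2: 1050 + 300 = 1350
  container 3: 1000 = 1000
  container 4: 850 = 850
  container 5: 850 = 850
  container 6: 750 + 550 = 1300
  container 7: 700 + 550 = 1250
This matches the lower bound, so 7 is optimal.

7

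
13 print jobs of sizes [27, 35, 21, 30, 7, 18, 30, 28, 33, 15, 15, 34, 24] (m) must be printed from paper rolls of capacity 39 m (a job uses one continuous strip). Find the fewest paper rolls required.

Total = 35 + 34 + 33 + 30 + 30 + 28 + 27 + 24 + 21 + 18 + 15 + 15 + 7 = 317 m.
Lower bound: ⌈317/39⌉ = 9 paper rolls.
A packing using 10 paper rolls:
  roll 1: 35 = 35
  roll 2: 34 = 34
  roll 3: 33 = 33
  roll 4: 30 + 7 = 37
  roll 5: 30 = 30
  roll 6: 28 = 28
  roll 7: 27 = 27
  roll 8: 24 + 15 = 39
  roll 9: 21 + 18 = 39
  roll 10: 15 = 15
No arrangement into 9 paper rolls stays within capacity, so 10 is optimal.

10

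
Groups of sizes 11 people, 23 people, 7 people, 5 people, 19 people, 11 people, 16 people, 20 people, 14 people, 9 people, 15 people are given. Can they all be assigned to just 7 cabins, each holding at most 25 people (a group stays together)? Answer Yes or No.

A valid assignment using 7 cabins:
  cabin 1: 23 = 23
  cabin 2: 20 + 5 = 25
  cabin 3: 19 = 19
  cabin 4: 16 + 9 = 25
  cabin 5: 15 + 7 = 22
  cabin 6: 14 + 11 = 25
  cabin 7: 11 = 11
Every load is within 25 people, so 7 cabins suffice.

Yes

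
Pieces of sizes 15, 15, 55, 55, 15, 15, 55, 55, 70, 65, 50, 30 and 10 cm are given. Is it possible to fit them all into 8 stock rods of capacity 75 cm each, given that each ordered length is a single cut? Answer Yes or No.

Yes

A valid assignment using 8 stock rods:
  stock rod 1: 70 = 70
  stock rod 2: 65 + 10 = 75
  stock rod 3: 55 + 15 = 70
  stock rod 4: 55 + 15 = 70
  stock rod 5: 55 + 15 = 70
  stock rod 6: 55 + 15 = 70
  stock rod 7: 50 = 50
  stock rod 8: 30 = 30
Every load is within 75 cm, so 8 stock rods suffice.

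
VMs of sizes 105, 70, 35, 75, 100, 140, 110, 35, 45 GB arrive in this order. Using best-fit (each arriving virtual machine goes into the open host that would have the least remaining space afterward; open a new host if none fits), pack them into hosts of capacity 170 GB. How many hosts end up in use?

5

  105 → host 1 (new)  [load 105/170]
  70 → host 2 (new)  [load 70/170]
  35 → host 1  [load 140/170]
  75 → host 2  [load 145/170]
  100 → host 3 (new)  [load 100/170]
  140 → host 4 (new)  [load 140/170]
  110 → host 5 (new)  [load 110/170]
  35 → host 5  [load 145/170]
  45 → host 3  [load 145/170]
5 hosts opened.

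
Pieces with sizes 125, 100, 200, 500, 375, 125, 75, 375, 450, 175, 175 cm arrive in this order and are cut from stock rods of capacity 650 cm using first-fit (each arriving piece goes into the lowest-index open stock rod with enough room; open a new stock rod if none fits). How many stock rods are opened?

  125 → stock rod 1 (new)  [load 125/650]
  100 → stock rod 1  [load 225/650]
  200 → stock rod 1  [load 425/650]
  500 → stock rod 2 (new)  [load 500/650]
  375 → stock rod 3 (new)  [load 375/650]
  125 → stock rod 1  [load 550/650]
  75 → stock rod 1  [load 625/650]
  375 → stock rod 4 (new)  [load 375/650]
  450 → stock rod 5 (new)  [load 450/650]
  175 → stock rod 3  [load 550/650]
  175 → stock rod 4  [load 550/650]
5 stock rods opened.

5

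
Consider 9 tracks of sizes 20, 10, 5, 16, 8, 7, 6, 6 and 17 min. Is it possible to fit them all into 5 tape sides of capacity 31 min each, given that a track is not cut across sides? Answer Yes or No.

Yes

A valid assignment using 4 tape sides:
  side 1: 20 + 10 = 30
  side 2: 17 + 8 + 6 = 31
  side 3: 16 + 7 + 6 = 29
  side 4: 5 = 5
That uses only 4 ≤ 5, so 5 tape sides are enough.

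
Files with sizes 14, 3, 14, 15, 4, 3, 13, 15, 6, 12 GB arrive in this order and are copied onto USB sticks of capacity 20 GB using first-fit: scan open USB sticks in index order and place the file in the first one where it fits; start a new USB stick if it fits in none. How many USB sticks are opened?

6

  14 → USB stick 1 (new)  [load 14/20]
  3 → USB stick 1  [load 17/20]
  14 → USB stick 2 (new)  [load 14/20]
  15 → USB stick 3 (new)  [load 15/20]
  4 → USB stick 2  [load 18/20]
  3 → USB stick 1  [load 20/20]
  13 → USB stick 4 (new)  [load 13/20]
  15 → USB stick 5 (new)  [load 15/20]
  6 → USB stick 4  [load 19/20]
  12 → USB stick 6 (new)  [load 12/20]
6 USB sticks opened.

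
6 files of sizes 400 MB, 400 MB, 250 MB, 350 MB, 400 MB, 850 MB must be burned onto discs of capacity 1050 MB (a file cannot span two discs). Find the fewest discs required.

Total = 850 + 400 + 400 + 400 + 350 + 250 = 2650 MB.
Lower bound: ⌈2650/1050⌉ = 3 discs.
A packing using 3 discs:
  disc 1: 850 = 850
  disc 2: 400 + 400 + 250 = 1050
  disc 3: 400 + 350 = 750
This matches the lower bound, so 3 is optimal.

3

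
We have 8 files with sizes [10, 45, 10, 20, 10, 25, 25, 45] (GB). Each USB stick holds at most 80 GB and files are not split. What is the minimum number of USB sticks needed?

Total = 45 + 45 + 25 + 25 + 20 + 10 + 10 + 10 = 190 GB.
Lower bound: ⌈190/80⌉ = 3 USB sticks.
A packing using 3 USB sticks:
  USB stick 1: 45 + 25 + 10 = 80
  USB stick 2: 45 + 25 + 10 = 80
  USB stick 3: 20 + 10 = 30
This matches the lower bound, so 3 is optimal.

3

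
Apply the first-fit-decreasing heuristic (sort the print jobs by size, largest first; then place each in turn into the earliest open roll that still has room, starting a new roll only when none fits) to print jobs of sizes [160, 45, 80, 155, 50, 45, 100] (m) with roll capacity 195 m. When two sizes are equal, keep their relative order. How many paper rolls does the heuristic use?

Sorted descending: 160, 155, 100, 80, 50, 45, 45.
  160 → roll 1 (new)  [load 160/195]
  155 → roll 2 (new)  [load 155/195]
  100 → roll 3 (new)  [load 100/195]
  80 → roll 3  [load 180/195]
  50 → roll 4 (new)  [load 50/195]
  45 → roll 4  [load 95/195]
  45 → roll 4  [load 140/195]
4 paper rolls opened.

4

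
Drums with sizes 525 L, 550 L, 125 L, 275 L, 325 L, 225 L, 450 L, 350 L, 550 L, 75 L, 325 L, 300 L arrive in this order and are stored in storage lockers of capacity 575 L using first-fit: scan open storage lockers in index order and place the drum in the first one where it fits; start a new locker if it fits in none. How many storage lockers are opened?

  525 → locker 1 (new)  [load 525/575]
  550 → locker 2 (new)  [load 550/575]
  125 → locker 3 (new)  [load 125/575]
  275 → locker 3  [load 400/575]
  325 → locker 4 (new)  [load 325/575]
  225 → locker 4  [load 550/575]
  450 → locker 5 (new)  [load 450/575]
  350 → locker 6 (new)  [load 350/575]
  550 → locker 7 (new)  [load 550/575]
  75 → locker 3  [load 475/575]
  325 → locker 8 (new)  [load 325/575]
  300 → locker 9 (new)  [load 300/575]
9 storage lockers opened.

9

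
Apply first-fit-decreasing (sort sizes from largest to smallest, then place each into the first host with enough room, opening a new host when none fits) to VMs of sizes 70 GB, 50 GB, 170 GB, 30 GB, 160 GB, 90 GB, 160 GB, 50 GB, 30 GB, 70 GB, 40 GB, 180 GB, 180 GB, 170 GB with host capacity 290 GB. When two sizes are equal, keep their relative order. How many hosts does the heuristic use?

6

Sorted descending: 180, 180, 170, 170, 160, 160, 90, 70, 70, 50, 50, 40, 30, 30.
  180 → host 1 (new)  [load 180/290]
  180 → host 2 (new)  [load 180/290]
  170 → host 3 (new)  [load 170/290]
  170 → host 4 (new)  [load 170/290]
  160 → host 5 (new)  [load 160/290]
  160 → host 6 (new)  [load 160/290]
  90 → host 1  [load 270/290]
  70 → host 2  [load 250/290]
  70 → host 3  [load 240/290]
  50 → host 3  [load 290/290]
  50 → host 4  [load 220/290]
  40 → host 2  [load 290/290]
  30 → host 4  [load 250/290]
  30 → host 4  [load 280/290]
6 hosts opened.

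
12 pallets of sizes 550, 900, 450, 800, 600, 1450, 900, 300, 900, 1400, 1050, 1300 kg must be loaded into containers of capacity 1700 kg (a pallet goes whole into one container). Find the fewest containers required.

7

Total = 1450 + 1400 + 1300 + 1050 + 900 + 900 + 900 + 800 + 600 + 550 + 450 + 300 = 10600 kg.
Lower bound: ⌈10600/1700⌉ = 7 containers.
A packing using 7 containers:
  container 1: 1450 = 1450
  container 2: 1400 + 300 = 1700
  container 3: 1300 = 1300
  container 4: 1050 + 600 = 1650
  container 5: 900 + 800 = 1700
  container 6: 900 + 550 = 1450
  container 7: 900 + 450 = 1350
This matches the lower bound, so 7 is optimal.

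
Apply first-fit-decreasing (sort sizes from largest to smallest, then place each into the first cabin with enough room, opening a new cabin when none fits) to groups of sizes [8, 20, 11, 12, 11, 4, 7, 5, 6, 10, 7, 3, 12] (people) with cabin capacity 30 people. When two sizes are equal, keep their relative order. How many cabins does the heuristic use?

Sorted descending: 20, 12, 12, 11, 11, 10, 8, 7, 7, 6, 5, 4, 3.
  20 → cabin 1 (new)  [load 20/30]
  12 → cabin 2 (new)  [load 12/30]
  12 → cabin 2  [load 24/30]
  11 → cabin 3 (new)  [load 11/30]
  11 → cabin 3  [load 22/30]
  10 → cabin 1  [load 30/30]
  8 → cabin 3  [load 30/30]
  7 → cabin 4 (new)  [load 7/30]
  7 → cabin 4  [load 14/30]
  6 → cabin 2  [load 30/30]
  5 → cabin 4  [load 19/30]
  4 → cabin 4  [load 23/30]
  3 → cabin 4  [load 26/30]
4 cabins opened.

4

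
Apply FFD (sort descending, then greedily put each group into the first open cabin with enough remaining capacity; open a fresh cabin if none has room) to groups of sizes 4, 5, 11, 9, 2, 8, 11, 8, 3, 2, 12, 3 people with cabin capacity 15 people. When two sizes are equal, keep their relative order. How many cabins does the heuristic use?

6

Sorted descending: 12, 11, 11, 9, 8, 8, 5, 4, 3, 3, 2, 2.
  12 → cabin 1 (new)  [load 12/15]
  11 → cabin 2 (new)  [load 11/15]
  11 → cabin 3 (new)  [load 11/15]
  9 → cabin 4 (new)  [load 9/15]
  8 → cabin 5 (new)  [load 8/15]
  8 → cabin 6 (new)  [load 8/15]
  5 → cabin 4  [load 14/15]
  4 → cabin 2  [load 15/15]
  3 → cabin 1  [load 15/15]
  3 → cabin 3  [load 14/15]
  2 → cabin 5  [load 10/15]
  2 → cabin 5  [load 12/15]
6 cabins opened.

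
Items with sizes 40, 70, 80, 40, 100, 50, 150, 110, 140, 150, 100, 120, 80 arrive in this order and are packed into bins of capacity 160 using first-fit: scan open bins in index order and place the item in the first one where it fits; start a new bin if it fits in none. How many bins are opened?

  40 → bin 1 (new)  [load 40/160]
  70 → bin 1  [load 110/160]
  80 → bin 2 (new)  [load 80/160]
  40 → bin 1  [load 150/160]
  100 → bin 3 (new)  [load 100/160]
  50 → bin 2  [load 130/160]
  150 → bin 4 (new)  [load 150/160]
  110 → bin 5 (new)  [load 110/160]
  140 → bin 6 (new)  [load 140/160]
  150 → bin 7 (new)  [load 150/160]
  100 → bin 8 (new)  [load 100/160]
  120 → bin 9 (new)  [load 120/160]
  80 → bin 10 (new)  [load 80/160]
10 bins opened.

10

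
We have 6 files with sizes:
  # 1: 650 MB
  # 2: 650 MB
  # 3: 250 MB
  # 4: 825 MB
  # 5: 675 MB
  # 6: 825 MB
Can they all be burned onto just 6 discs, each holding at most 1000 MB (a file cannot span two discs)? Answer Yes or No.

A valid assignment using 5 discs:
  disc 1: 825 = 825
  disc 2: 825 = 825
  disc 3: 675 + 250 = 925
  disc 4: 650 = 650
  disc 5: 650 = 650
That uses only 5 ≤ 6, so 6 discs are enough.

Yes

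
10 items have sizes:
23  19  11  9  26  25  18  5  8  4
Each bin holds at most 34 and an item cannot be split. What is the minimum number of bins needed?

Total = 26 + 25 + 23 + 19 + 18 + 11 + 9 + 8 + 5 + 4 = 148.
Lower bound: ⌈148/34⌉ = 5 bins.
A packing using 5 bins:
  bin 1: 26 + 8 = 34
  bin 2: 25 + 9 = 34
  bin 3: 23 + 11 = 34
  bin 4: 19 + 5 + 4 = 28
  bin 5: 18 = 18
This matches the lower bound, so 5 is optimal.

5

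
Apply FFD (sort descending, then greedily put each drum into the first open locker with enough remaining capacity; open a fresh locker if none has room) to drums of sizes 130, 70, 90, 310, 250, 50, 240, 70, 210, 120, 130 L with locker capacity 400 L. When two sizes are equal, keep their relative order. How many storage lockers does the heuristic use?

Sorted descending: 310, 250, 240, 210, 130, 130, 120, 90, 70, 70, 50.
  310 → locker 1 (new)  [load 310/400]
  250 → locker 2 (new)  [load 250/400]
  240 → locker 3 (new)  [load 240/400]
  210 → locker 4 (new)  [load 210/400]
  130 → locker 2  [load 380/400]
  130 → locker 3  [load 370/400]
  120 → locker 4  [load 330/400]
  90 → locker 1  [load 400/400]
  70 → locker 4  [load 400/400]
  70 → locker 5 (new)  [load 70/400]
  50 → locker 5  [load 120/400]
5 storage lockers opened.

5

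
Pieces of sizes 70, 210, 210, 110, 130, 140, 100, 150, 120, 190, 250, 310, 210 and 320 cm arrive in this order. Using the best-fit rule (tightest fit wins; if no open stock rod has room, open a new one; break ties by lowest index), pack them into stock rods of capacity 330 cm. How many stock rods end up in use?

  70 → stock rod 1 (new)  [load 70/330]
  210 → stock rod 1  [load 280/330]
  210 → stock rod 2 (new)  [load 210/330]
  110 → stock rod 2  [load 320/330]
  130 → stock rod 3 (new)  [load 130/330]
  140 → stock rod 3  [load 270/330]
  100 → stock rod 4 (new)  [load 100/330]
  150 → stock rod 4  [load 250/330]
  120 → stock rod 5 (new)  [load 120/330]
  190 → stock rod 5  [load 310/330]
  250 → stock rod 6 (new)  [load 250/330]
  310 → stock rod 7 (new)  [load 310/330]
  210 → stock rod 8 (new)  [load 210/330]
  320 → stock rod 9 (new)  [load 320/330]
9 stock rods opened.

9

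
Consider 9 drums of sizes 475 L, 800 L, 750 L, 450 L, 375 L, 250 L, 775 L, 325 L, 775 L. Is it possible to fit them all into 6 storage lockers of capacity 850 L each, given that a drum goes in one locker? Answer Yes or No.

No

Total = 4975 L; ⌈4975/850⌉ = 6.
The bound of 6 does not rule out 6, but exhaustive search shows no assignment into 6 storage lockers of capacity 850 L exists — the minimum is 7.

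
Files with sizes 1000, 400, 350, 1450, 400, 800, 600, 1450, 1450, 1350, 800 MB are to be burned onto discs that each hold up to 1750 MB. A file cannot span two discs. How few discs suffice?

7

Total = 1450 + 1450 + 1450 + 1350 + 1000 + 800 + 800 + 600 + 400 + 400 + 350 = 10050 MB.
Lower bound: ⌈10050/1750⌉ = 6 discs.
A packing using 7 discs:
  disc 1: 1450 = 1450
  disc 2: 1450 = 1450
  disc 3: 1450 = 1450
  disc 4: 1350 + 400 = 1750
  disc 5: 1000 + 600 = 1600
  disc 6: 800 + 800 = 1600
  disc 7: 400 + 350 = 750
No arrangement into 6 discs stays within capacity, so 7 is optimal.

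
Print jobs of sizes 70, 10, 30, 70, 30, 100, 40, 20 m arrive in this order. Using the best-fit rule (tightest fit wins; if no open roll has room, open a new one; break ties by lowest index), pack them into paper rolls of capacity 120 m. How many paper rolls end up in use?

  70 → roll 1 (new)  [load 70/120]
  10 → roll 1  [load 80/120]
  30 → roll 1  [load 110/120]
  70 → roll 2 (new)  [load 70/120]
  30 → roll 2  [load 100/120]
  100 → roll 3 (new)  [load 100/120]
  40 → roll 4 (new)  [load 40/120]
  20 → roll 2  [load 120/120]
4 paper rolls opened.

4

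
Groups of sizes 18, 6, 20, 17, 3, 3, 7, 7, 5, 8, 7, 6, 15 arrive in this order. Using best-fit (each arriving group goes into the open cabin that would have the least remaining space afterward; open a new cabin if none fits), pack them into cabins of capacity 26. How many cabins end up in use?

5

  18 → cabin 1 (new)  [load 18/26]
  6 → cabin 1  [load 24/26]
  20 → cabin 2 (new)  [load 20/26]
  17 → cabin 3 (new)  [load 17/26]
  3 → cabin 2  [load 23/26]
  3 → cabin 2  [load 26/26]
  7 → cabin 3  [load 24/26]
  7 → cabin 4 (new)  [load 7/26]
  5 → cabin 4  [load 12/26]
  8 → cabin 4  [load 20/26]
  7 → cabin 5 (new)  [load 7/26]
  6 → cabin 4  [load 26/26]
  15 → cabin 5  [load 22/26]
5 cabins opened.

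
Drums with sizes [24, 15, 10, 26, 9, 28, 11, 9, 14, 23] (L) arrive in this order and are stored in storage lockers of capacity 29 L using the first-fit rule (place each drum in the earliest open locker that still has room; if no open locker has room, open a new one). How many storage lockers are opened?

7

  24 → locker 1 (new)  [load 24/29]
  15 → locker 2 (new)  [load 15/29]
  10 → locker 2  [load 25/29]
  26 → locker 3 (new)  [load 26/29]
  9 → locker 4 (new)  [load 9/29]
  28 → locker 5 (new)  [load 28/29]
  11 → locker 4  [load 20/29]
  9 → locker 4  [load 29/29]
  14 → locker 6 (new)  [load 14/29]
  23 → locker 7 (new)  [load 23/29]
7 storage lockers opened.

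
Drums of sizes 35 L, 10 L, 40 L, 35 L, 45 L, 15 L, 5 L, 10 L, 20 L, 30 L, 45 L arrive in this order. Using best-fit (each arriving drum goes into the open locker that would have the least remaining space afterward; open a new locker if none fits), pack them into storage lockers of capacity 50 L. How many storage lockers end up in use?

6

  35 → locker 1 (new)  [load 35/50]
  10 → locker 1  [load 45/50]
  40 → locker 2 (new)  [load 40/50]
  35 → locker 3 (new)  [load 35/50]
  45 → locker 4 (new)  [load 45/50]
  15 → locker 3  [load 50/50]
  5 → locker 1  [load 50/50]
  10 → locker 2  [load 50/50]
  20 → locker 5 (new)  [load 20/50]
  30 → locker 5  [load 50/50]
  45 → locker 6 (new)  [load 45/50]
6 storage lockers opened.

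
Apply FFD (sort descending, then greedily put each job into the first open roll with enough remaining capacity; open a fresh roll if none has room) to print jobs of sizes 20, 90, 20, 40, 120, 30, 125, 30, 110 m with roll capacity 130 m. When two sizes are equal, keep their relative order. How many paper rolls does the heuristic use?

5

Sorted descending: 125, 120, 110, 90, 40, 30, 30, 20, 20.
  125 → roll 1 (new)  [load 125/130]
  120 → roll 2 (new)  [load 120/130]
  110 → roll 3 (new)  [load 110/130]
  90 → roll 4 (new)  [load 90/130]
  40 → roll 4  [load 130/130]
  30 → roll 5 (new)  [load 30/130]
  30 → roll 5  [load 60/130]
  20 → roll 3  [load 130/130]
  20 → roll 5  [load 80/130]
5 paper rolls opened.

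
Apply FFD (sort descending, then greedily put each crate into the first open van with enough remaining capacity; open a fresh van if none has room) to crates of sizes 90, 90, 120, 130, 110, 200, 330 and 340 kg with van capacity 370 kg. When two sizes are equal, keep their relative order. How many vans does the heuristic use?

Sorted descending: 340, 330, 200, 130, 120, 110, 90, 90.
  340 → van 1 (new)  [load 340/370]
  330 → van 2 (new)  [load 330/370]
  200 → van 3 (new)  [load 200/370]
  130 → van 3  [load 330/370]
  120 → van 4 (new)  [load 120/370]
  110 → van 4  [load 230/370]
  90 → van 4  [load 320/370]
  90 → van 5 (new)  [load 90/370]
5 vans opened.

5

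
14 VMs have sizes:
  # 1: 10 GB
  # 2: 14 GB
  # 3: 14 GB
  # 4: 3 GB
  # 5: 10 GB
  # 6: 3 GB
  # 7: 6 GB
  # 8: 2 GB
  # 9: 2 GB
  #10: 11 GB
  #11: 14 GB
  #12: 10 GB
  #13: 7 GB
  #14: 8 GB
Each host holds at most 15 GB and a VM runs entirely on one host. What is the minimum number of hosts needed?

Total = 14 + 14 + 14 + 11 + 10 + 10 + 10 + 8 + 7 + 6 + 3 + 3 + 2 + 2 = 114 GB.
Lower bound: ⌈114/15⌉ = 8 hosts.
A packing using 9 hosts:
  host 1: 14 = 14
  host 2: 14 = 14
  host 3: 14 = 14
  host 4: 11 + 3 = 14
  host 5: 10 + 3 + 2 = 15
  host 6: 10 + 2 = 12
  host 7: 10 = 10
  host 8: 8 + 7 = 15
  host 9: 6 = 6
No arrangement into 8 hosts stays within capacity, so 9 is optimal.

9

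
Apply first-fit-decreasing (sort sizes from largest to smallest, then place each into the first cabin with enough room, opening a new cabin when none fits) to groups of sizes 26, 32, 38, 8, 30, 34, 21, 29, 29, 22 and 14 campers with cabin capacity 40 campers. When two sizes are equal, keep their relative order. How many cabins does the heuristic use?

9

Sorted descending: 38, 34, 32, 30, 29, 29, 26, 22, 21, 14, 8.
  38 → cabin 1 (new)  [load 38/40]
  34 → cabin 2 (new)  [load 34/40]
  32 → cabin 3 (new)  [load 32/40]
  30 → cabin 4 (new)  [load 30/40]
  29 → cabin 5 (new)  [load 29/40]
  29 → cabin 6 (new)  [load 29/40]
  26 → cabin 7 (new)  [load 26/40]
  22 → cabin 8 (new)  [load 22/40]
  21 → cabin 9 (new)  [load 21/40]
  14 → cabin 7  [load 40/40]
  8 → cabin 3  [load 40/40]
9 cabins opened.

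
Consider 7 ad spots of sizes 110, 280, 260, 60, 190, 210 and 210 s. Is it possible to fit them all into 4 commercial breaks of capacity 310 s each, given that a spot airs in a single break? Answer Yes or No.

No

Total = 1320 s; ⌈1320/310⌉ = 5.
At least 5 commercial breaks are required, but only 4 are allowed.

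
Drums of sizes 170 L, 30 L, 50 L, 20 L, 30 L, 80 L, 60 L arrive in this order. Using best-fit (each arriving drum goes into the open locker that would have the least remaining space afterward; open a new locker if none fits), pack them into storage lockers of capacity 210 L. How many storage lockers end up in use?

  170 → locker 1 (new)  [load 170/210]
  30 → locker 1  [load 200/210]
  50 → locker 2 (new)  [load 50/210]
  20 → locker 2  [load 70/210]
  30 → locker 2  [load 100/210]
  80 → locker 2  [load 180/210]
  60 → locker 3 (new)  [load 60/210]
3 storage lockers opened.

3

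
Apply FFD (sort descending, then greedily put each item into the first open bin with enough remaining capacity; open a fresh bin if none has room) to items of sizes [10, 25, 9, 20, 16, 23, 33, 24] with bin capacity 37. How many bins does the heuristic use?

Sorted descending: 33, 25, 24, 23, 20, 16, 10, 9.
  33 → bin 1 (new)  [load 33/37]
  25 → bin 2 (new)  [load 25/37]
  24 → bin 3 (new)  [load 24/37]
  23 → bin 4 (new)  [load 23/37]
  20 → bin 5 (new)  [load 20/37]
  16 → bin 5  [load 36/37]
  10 → bin 2  [load 35/37]
  9 → bin 3  [load 33/37]
5 bins opened.

5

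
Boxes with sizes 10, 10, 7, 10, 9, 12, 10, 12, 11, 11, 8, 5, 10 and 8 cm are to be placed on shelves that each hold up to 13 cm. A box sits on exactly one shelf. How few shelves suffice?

13

Total = 12 + 12 + 11 + 11 + 10 + 10 + 10 + 10 + 10 + 9 + 8 + 8 + 7 + 5 = 133 cm.
Lower bound: ⌈133/13⌉ = 11 shelves.
Also, 13 boxes each exceed 13/2 cm, and no two of those can share a shelf, so at least 13 shelves are needed.
A packing using 13 shelves:
  shelf 1: 12 = 12
  shelf 2: 12 = 12
  shelf 3: 11 = 11
  shelf 4: 11 = 11
  shelf 5: 10 = 10
  shelf 6: 10 = 10
  shelf 7: 10 = 10
  shelf 8: 10 = 10
  shelf 9: 10 = 10
  shelf 10: 9 = 9
  shelf 11: 8 + 5 = 13
  shelf 12: 8 = 8
  shelf 13: 7 = 7
This matches the lower bound, so 13 is optimal.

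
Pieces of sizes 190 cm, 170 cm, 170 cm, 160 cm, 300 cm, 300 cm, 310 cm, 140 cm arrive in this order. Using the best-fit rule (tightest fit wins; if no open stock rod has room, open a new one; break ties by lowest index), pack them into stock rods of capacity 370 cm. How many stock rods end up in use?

  190 → stock rod 1 (new)  [load 190/370]
  170 → stock rod 1  [load 360/370]
  170 → stock rod 2 (new)  [load 170/370]
  160 → stock rod 2  [load 330/370]
  300 → stock rod 3 (new)  [load 300/370]
  300 → stock rod 4 (new)  [load 300/370]
  310 → stock rod 5 (new)  [load 310/370]
  140 → stock rod 6 (new)  [load 140/370]
6 stock rods opened.

6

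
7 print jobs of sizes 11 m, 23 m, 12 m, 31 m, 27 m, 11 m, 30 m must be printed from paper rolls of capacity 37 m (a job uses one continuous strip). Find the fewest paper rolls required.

Total = 31 + 30 + 27 + 23 + 12 + 11 + 11 = 145 m.
Lower bound: ⌈145/37⌉ = 4 paper rolls.
A packing using 5 paper rolls:
  roll 1: 31 = 31
  roll 2: 30 = 30
  roll 3: 27 = 27
  roll 4: 23 + 12 = 35
  roll 5: 11 + 11 = 22
No arrangement into 4 paper rolls stays within capacity, so 5 is optimal.

5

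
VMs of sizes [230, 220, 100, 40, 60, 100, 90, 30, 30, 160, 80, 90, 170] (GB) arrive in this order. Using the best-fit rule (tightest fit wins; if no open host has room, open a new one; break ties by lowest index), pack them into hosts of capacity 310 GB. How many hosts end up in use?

  230 → host 1 (new)  [load 230/310]
  220 → host 2 (new)  [load 220/310]
  100 → host 3 (new)  [load 100/310]
  40 → host 1  [load 270/310]
  60 → host 2  [load 280/310]
  100 → host 3  [load 200/310]
  90 → host 3  [load 290/310]
  30 → host 2  [load 310/310]
  30 → host 1  [load 300/310]
  160 → host 4 (new)  [load 160/310]
  80 → host 4  [load 240/310]
  90 → host 5 (new)  [load 90/310]
  170 → host 5  [load 260/310]
5 hosts opened.

5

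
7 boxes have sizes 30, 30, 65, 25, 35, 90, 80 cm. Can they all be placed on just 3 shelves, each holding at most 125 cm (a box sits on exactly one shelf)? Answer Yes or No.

A valid assignment using 3 shelves:
  shelf 1: 90 + 35 = 125
  shelf 2: 80 + 30 = 110
  shelf 3: 65 + 30 + 25 = 120
Every load is within 125 cm, so 3 shelves suffice.

Yes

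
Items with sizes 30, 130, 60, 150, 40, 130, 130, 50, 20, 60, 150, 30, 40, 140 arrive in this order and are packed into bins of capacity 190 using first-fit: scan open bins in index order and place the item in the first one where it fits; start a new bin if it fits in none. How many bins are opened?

  30 → bin 1 (new)  [load 30/190]
  130 → bin 1  [load 160/190]
  60 → bin 2 (new)  [load 60/190]
  150 → bin 3 (new)  [load 150/190]
  40 → bin 2  [load 100/190]
  130 → bin 4 (new)  [load 130/190]
  130 → bin 5 (new)  [load 130/190]
  50 → bin 2  [load 150/190]
  20 → bin 1  [load 180/190]
  60 → bin 4  [load 190/190]
  150 → bin 6 (new)  [load 150/190]
  30 → bin 2  [load 180/190]
  40 → bin 3  [load 190/190]
  140 → bin 7 (new)  [load 140/190]
7 bins opened.

7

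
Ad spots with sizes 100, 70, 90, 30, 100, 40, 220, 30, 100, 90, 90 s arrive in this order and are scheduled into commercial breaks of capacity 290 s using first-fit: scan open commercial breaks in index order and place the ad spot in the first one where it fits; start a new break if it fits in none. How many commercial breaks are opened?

  100 → break 1 (new)  [load 100/290]
  70 → break 1  [load 170/290]
  90 → break 1  [load 260/290]
  30 → break 1  [load 290/290]
  100 → break 2 (new)  [load 100/290]
  40 → break 2  [load 140/290]
  220 → break 3 (new)  [load 220/290]
  30 → break 2  [load 170/290]
  100 → break 2  [load 270/290]
  90 → break 4 (new)  [load 90/290]
  90 → break 4  [load 180/290]
4 commercial breaks opened.

4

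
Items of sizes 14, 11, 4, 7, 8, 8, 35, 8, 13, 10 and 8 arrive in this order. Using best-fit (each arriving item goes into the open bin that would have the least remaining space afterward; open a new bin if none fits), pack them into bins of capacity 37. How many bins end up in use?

4

  14 → bin 1 (new)  [load 14/37]
  11 → bin 1  [load 25/37]
  4 → bin 1  [load 29/37]
  7 → bin 1  [load 36/37]
  8 → bin 2 (new)  [load 8/37]
  8 → bin 2  [load 16/37]
  35 → bin 3 (new)  [load 35/37]
  8 → bin 2  [load 24/37]
  13 → bin 2  [load 37/37]
  10 → bin 4 (new)  [load 10/37]
  8 → bin 4  [load 18/37]
4 bins opened.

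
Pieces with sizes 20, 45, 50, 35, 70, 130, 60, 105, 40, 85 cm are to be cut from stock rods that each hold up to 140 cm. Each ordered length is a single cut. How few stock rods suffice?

Total = 130 + 105 + 85 + 70 + 60 + 50 + 45 + 40 + 35 + 20 = 640 cm.
Lower bound: ⌈640/140⌉ = 5 stock rods.
A packing using 5 stock rods:
  stock rod 1: 130 = 130
  stock rod 2: 105 + 35 = 140
  stock rod 3: 85 + 50 = 135
  stock rod 4: 70 + 60 = 130
  stock rod 5: 45 + 40 + 20 = 105
This matches the lower bound, so 5 is optimal.

5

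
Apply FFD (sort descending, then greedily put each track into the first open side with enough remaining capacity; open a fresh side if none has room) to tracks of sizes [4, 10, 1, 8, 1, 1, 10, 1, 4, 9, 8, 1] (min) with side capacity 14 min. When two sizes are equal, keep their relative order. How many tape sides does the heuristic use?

Sorted descending: 10, 10, 9, 8, 8, 4, 4, 1, 1, 1, 1, 1.
  10 → side 1 (new)  [load 10/14]
  10 → side 2 (new)  [load 10/14]
  9 → side 3 (new)  [load 9/14]
  8 → side 4 (new)  [load 8/14]
  8 → side 5 (new)  [load 8/14]
  4 → side 1  [load 14/14]
  4 → side 2  [load 14/14]
  1 → side 3  [load 10/14]
  1 → side 3  [load 11/14]
  1 → side 3  [load 12/14]
  1 → side 3  [load 13/14]
  1 → side 3  [load 14/14]
5 tape sides opened.

5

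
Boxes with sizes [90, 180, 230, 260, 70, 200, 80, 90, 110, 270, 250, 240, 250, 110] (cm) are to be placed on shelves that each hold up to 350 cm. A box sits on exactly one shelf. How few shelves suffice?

Total = 270 + 260 + 250 + 250 + 240 + 230 + 200 + 180 + 110 + 110 + 90 + 90 + 80 + 70 = 2430 cm.
Lower bound: ⌈2430/350⌉ = 7 shelves.
Also, 8 boxes each exceed 175 cm, and no two of those can share a shelf, so at least 8 shelves are needed.
A packing using 8 shelves:
  shelf 1: 270 + 80 = 350
  shelf 2: 260 + 90 = 350
  shelf 3: 250 + 90 = 340
  shelf 4: 250 + 70 = 320
  shelf 5: 240 + 110 = 350
  shelf 6: 230 + 110 = 340
  shelf 7: 200 = 200
  shelf 8: 180 = 180
This matches the lower bound, so 8 is optimal.

8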